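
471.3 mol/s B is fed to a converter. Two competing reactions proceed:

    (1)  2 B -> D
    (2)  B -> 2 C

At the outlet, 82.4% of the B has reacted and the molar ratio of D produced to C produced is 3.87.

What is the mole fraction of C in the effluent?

Conversion of B: B consumed = 0.824 × 471.3 = 388.4 mol/s = 2ξ₁ + 1ξ₂.
Selectivity: 1ξ₁ / (2ξ₂) = 3.87 → ξ₁ = 7.74 ξ₂.
Substitute: (2·7.74 + 1) ξ₂ = 388.4 → ξ₂ = 23.57 mol/s, ξ₁ = 182.4 mol/s.
Outlet amounts (n = n₀ + Σ ν·ξ):
  B: 471.3 − 2(182.4) − 1(23.57) = 82.95
  D: 0 + 1(182.4) = 182.4
  C: 0 + 2(23.57) = 47.13
Total out = 312.5 mol/s; y_C = 47.13 / 312.5 = 0.1508.

0.151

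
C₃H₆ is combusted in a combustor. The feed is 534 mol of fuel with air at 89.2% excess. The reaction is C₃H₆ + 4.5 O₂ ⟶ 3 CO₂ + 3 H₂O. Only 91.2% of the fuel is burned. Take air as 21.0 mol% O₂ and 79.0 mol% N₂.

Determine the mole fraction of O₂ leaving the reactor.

Stoichiometric O₂ = 4.5 × 534 = 2403 mol; O₂ fed = 2403 × 1.892 = 4546 mol.
N₂ fed = 4546 × 79/21 = 17100 mol.
Fuel reacted = 0.912 × 534 → ξ = 487 mol.
Outlet (n = n₀ + ν ξ):
  C₃H₆: 534 − 1(487) = 46.99
  O₂: 4546 − 4.5(487) = 2355
  N₂: 17100 (inert)
  CO₂: 0 + 3(487) = 1461
  H₂O: 0 + 3(487) = 1461
Total out = 22430 mol; y_O₂ = 2355 / 22430 = 0.105.

0.105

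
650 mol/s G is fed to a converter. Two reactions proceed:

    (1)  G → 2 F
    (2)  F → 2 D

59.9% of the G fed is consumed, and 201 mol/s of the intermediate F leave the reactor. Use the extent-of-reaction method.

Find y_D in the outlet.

Conversion of G: G consumed = 1ξ₁ = 0.599 × 650 → ξ₁ = 389.3 mol/s.
F balance: n_F = 0 + 2ξ₁ − 1ξ₂ = 201 → ξ₂ = (2·389.3 − 201)/1 = 577.7 mol/s.
Outlet amounts (n = n₀ + Σ ν·ξ):
  G: 650 − 1(389.3) = 260.7
  F: 0 + 2(389.3) − 1(577.7) = 201
  D: 0 + 2(577.7) = 1155
Total out = 1617 mol/s; y_D = 1155 / 1617 = 0.7145.

0.715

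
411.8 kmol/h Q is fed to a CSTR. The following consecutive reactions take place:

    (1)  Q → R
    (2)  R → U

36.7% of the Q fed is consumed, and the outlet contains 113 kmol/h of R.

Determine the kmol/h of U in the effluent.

38.1 kmol/h

Conversion of Q: Q consumed = 1ξ₁ = 0.367 × 411.8 → ξ₁ = 151.1 kmol/h.
R balance: n_R = 0 + 1ξ₁ − 1ξ₂ = 113 → ξ₂ = (1·151.1 − 113)/1 = 38.13 kmol/h.
Outlet amounts (n = n₀ + Σ ν·ξ):
  Q: 411.8 − 1(151.1) = 260.7
  R: 0 + 1(151.1) − 1(38.13) = 113
  U: 0 + 1(38.13) = 38.13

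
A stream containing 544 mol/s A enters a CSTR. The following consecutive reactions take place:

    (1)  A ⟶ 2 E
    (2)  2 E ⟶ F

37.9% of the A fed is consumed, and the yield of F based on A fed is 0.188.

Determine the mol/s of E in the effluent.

208 mol/s

Conversion of A: A consumed = 1ξ₁ = 0.379 × 544 → ξ₁ = 206.2 mol/s.
Yield of F: 1ξ₂ / 544 = 0.188 → ξ₂ = 102.3 mol/s.
Outlet amounts (n = n₀ + Σ ν·ξ):
  A: 544 − 1(206.2) = 337.8
  E: 0 + 2(206.2) − 2(102.3) = 207.8
  F: 0 + 1(102.3) = 102.3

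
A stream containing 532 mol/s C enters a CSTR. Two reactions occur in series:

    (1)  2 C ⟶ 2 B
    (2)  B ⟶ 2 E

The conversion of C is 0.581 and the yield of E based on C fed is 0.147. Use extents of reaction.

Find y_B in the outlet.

0.473

Conversion of C: C consumed = 2ξ₁ = 0.581 × 532 → ξ₁ = 154.5 mol/s.
Yield of E: 2ξ₂ / 532 = 0.147 → ξ₂ = 39.1 mol/s.
Outlet amounts (n = n₀ + Σ ν·ξ):
  C: 532 − 2(154.5) = 222.9
  B: 0 + 2(154.5) − 1(39.1) = 270
  E: 0 + 2(39.1) = 78.2
Total out = 571.1 mol/s; y_B = 270 / 571.1 = 0.4728.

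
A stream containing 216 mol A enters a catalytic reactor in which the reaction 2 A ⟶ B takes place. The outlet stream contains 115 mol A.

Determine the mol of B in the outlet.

50.5 mol

For A: n = n₀ − 2ξ → 115 = 216 − 2ξ, giving ξ = 50.5 mol.
Outlet amounts (n = n₀ + ν ξ):
  A: 216 − 2(50.5) = 115
  B: 0 + 1(50.5) = 50.5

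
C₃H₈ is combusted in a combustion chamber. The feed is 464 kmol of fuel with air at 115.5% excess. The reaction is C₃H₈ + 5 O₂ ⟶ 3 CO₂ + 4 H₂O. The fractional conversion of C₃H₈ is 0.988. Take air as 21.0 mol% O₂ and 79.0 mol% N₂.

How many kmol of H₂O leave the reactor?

1830 kmol

Stoichiometric O₂ = 5 × 464 = 2320 kmol; O₂ fed = 2320 × 2.155 = 5000 kmol.
N₂ fed = 5000 × 79/21 = 18810 kmol.
Fuel reacted = 0.988 × 464 → ξ = 458.4 kmol.
Outlet (n = n₀ + ν ξ):
  C₃H₈: 464 − 1(458.4) = 5.568
  O₂: 5000 − 5(458.4) = 2707
  N₂: 18810 (inert)
  CO₂: 0 + 3(458.4) = 1375
  H₂O: 0 + 4(458.4) = 1834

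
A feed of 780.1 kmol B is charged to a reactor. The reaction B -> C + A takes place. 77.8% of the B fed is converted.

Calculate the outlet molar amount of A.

B reacted = 0.778 × 780.1 = 606.9 kmol; ν_B = −1, so ξ = 606.9/1 = 606.9 kmol.
Outlet amounts (n = n₀ + ν ξ):
  B: 780.1 − 1(606.9) = 173.2
  C: 0 + 1(606.9) = 606.9
  A: 0 + 1(606.9) = 606.9

607 kmol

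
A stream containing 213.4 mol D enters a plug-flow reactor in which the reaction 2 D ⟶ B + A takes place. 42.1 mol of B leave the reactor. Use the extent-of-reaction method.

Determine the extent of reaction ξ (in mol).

For B: n = n₀ + 1ξ → 42.1 = 0 + 1ξ, giving ξ = 42.1 mol.
Outlet amounts (n = n₀ + ν ξ):
  D: 213.4 − 2(42.1) = 129.2
  B: 0 + 1(42.1) = 42.1
  A: 0 + 1(42.1) = 42.1

ξ = 42.1 mol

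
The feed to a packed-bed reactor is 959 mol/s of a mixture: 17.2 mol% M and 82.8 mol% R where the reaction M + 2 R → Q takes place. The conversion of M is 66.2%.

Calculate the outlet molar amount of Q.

109 mol/s

M reacted = 0.662 × 164.9 = 109.2 mol/s; ν_M = −1, so ξ = 109.2/1 = 109.2 mol/s.
Outlet amounts (n = n₀ + ν ξ):
  M: 164.9 − 1(109.2) = 55.75
  R: 794.1 − 2(109.2) = 575.7
  Q: 0 + 1(109.2) = 109.2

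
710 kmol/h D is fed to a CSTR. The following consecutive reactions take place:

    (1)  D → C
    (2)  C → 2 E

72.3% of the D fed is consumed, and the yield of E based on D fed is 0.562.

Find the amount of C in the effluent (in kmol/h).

314 kmol/h

Conversion of D: D consumed = 1ξ₁ = 0.723 × 710 → ξ₁ = 513.3 kmol/h.
Yield of E: 2ξ₂ / 710 = 0.562 → ξ₂ = 199.5 kmol/h.
Outlet amounts (n = n₀ + Σ ν·ξ):
  D: 710 − 1(513.3) = 196.7
  C: 0 + 1(513.3) − 1(199.5) = 313.8
  E: 0 + 2(199.5) = 399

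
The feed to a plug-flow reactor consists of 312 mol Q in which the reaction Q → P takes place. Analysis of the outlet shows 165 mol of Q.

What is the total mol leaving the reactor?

For Q: n = n₀ − 1ξ → 165 = 312 − 1ξ, giving ξ = 147 mol.
Outlet amounts (n = n₀ + ν ξ):
  Q: 312 − 1(147) = 165
  P: 0 + 1(147) = 147
Total out = 165 + 147 = 312 mol.

312 mol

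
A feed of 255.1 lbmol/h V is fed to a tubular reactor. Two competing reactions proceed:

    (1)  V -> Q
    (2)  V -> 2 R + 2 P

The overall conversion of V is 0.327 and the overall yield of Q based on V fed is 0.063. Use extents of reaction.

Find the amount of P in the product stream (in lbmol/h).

135 lbmol/h

Yield of Q: 1ξ₁ / 255.1 = 0.063 → ξ₁ = 16.07 lbmol/h.
Conversion of V: 1ξ₁ + 1ξ₂ = 0.327 × 255.1 = 83.42 → ξ₂ = 67.35 lbmol/h.
Outlet amounts (n = n₀ + Σ ν·ξ):
  V: 255.1 − 1(16.07) − 1(67.35) = 171.7
  Q: 0 + 1(16.07) = 16.07
  R: 0 + 2(67.35) = 134.7
  P: 0 + 2(67.35) = 134.7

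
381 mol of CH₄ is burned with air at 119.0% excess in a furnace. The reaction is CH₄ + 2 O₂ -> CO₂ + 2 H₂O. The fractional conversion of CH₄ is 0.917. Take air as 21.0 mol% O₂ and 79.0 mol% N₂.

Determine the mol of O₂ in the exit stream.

970 mol

Stoichiometric O₂ = 2 × 381 = 762 mol; O₂ fed = 762 × 2.190 = 1669 mol.
N₂ fed = 1669 × 79/21 = 6278 mol.
Fuel reacted = 0.917 × 381 → ξ = 349.4 mol.
Outlet (n = n₀ + ν ξ):
  CH₄: 381 − 1(349.4) = 31.62
  O₂: 1669 − 2(349.4) = 970
  N₂: 6278 (inert)
  CO₂: 0 + 1(349.4) = 349.4
  H₂O: 0 + 2(349.4) = 698.8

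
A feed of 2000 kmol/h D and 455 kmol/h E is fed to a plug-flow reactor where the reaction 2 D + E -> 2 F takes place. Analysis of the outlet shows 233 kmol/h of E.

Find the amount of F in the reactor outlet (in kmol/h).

For E: n = n₀ − 1ξ → 233 = 455 − 1ξ, giving ξ = 222 kmol/h.
Outlet amounts (n = n₀ + ν ξ):
  D: 2000 − 2(222) = 1556
  E: 455 − 1(222) = 233
  F: 0 + 2(222) = 444

444 kmol/h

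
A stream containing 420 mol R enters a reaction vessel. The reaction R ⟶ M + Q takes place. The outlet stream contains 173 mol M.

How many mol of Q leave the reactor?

For M: n = n₀ + 1ξ → 173 = 0 + 1ξ, giving ξ = 173 mol.
Outlet amounts (n = n₀ + ν ξ):
  R: 420 − 1(173) = 247
  M: 0 + 1(173) = 173
  Q: 0 + 1(173) = 173

173 mol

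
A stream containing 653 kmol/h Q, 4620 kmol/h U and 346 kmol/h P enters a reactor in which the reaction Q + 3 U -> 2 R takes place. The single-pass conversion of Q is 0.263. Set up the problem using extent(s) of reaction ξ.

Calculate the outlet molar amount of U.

Q reacted = 0.263 × 653 = 171.7 kmol/h; ν_Q = −1, so ξ = 171.7/1 = 171.7 kmol/h.
Outlet amounts (n = n₀ + ν ξ):
  Q: 653 − 1(171.7) = 481.3
  U: 4620 − 3(171.7) = 4105
  R: 0 + 2(171.7) = 343.5
  P: 346 (inert)

4100 kmol/h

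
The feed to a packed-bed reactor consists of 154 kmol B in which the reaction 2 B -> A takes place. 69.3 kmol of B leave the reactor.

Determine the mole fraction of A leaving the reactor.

For B: n = n₀ − 2ξ → 69.3 = 154 − 2ξ, giving ξ = 42.35 kmol.
Outlet amounts (n = n₀ + ν ξ):
  B: 154 − 2(42.35) = 69.3
  A: 0 + 1(42.35) = 42.35
Total out = 111.7 kmol; y_A = 42.35 / 111.7 = 0.3793.

0.379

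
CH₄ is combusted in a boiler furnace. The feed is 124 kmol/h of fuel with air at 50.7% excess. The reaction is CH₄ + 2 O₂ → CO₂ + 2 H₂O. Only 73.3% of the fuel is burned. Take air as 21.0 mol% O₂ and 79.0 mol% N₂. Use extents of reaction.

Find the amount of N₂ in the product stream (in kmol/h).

Stoichiometric O₂ = 2 × 124 = 248 kmol/h; O₂ fed = 248 × 1.507 = 373.7 kmol/h.
N₂ fed = 373.7 × 79/21 = 1406 kmol/h.
Fuel reacted = 0.733 × 124 → ξ = 90.89 kmol/h.
Outlet (n = n₀ + ν ξ):
  CH₄: 124 − 1(90.89) = 33.11
  O₂: 373.7 − 2(90.89) = 192
  N₂: 1406 (inert)
  CO₂: 0 + 1(90.89) = 90.89
  H₂O: 0 + 2(90.89) = 181.8

1410 kmol/h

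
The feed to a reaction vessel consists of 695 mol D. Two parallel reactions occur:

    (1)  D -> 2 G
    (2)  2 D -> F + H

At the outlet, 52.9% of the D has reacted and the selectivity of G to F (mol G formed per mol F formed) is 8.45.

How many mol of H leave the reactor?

59.1 mol

Conversion of D: D consumed = 0.529 × 695 = 367.7 mol = 1ξ₁ + 2ξ₂.
Selectivity: 2ξ₁ / (1ξ₂) = 8.45 → ξ₁ = 4.225 ξ₂.
Substitute: (1·4.225 + 2) ξ₂ = 367.7 → ξ₂ = 59.06 mol, ξ₁ = 249.5 mol.
Outlet amounts (n = n₀ + Σ ν·ξ):
  D: 695 − 1(249.5) − 2(59.06) = 327.3
  G: 0 + 2(249.5) = 499.1
  F: 0 + 1(59.06) = 59.06
  H: 0 + 1(59.06) = 59.06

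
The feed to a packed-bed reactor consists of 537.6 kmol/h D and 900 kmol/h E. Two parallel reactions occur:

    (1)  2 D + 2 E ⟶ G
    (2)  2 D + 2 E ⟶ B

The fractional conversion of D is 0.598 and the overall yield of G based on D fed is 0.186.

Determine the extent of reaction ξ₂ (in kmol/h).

Yield of G: 1ξ₁ / 537.6 = 0.186 → ξ₁ = 99.99 kmol/h.
Conversion of D: 2ξ₁ + 2ξ₂ = 0.598 × 537.6 = 321.5 → ξ₂ = 60.75 kmol/h.
Outlet amounts (n = n₀ + Σ ν·ξ):
  D: 537.6 − 2(99.99) − 2(60.75) = 216.1
  E: 900 − 2(99.99) − 2(60.75) = 578.5
  G: 0 + 1(99.99) = 99.99
  B: 0 + 1(60.75) = 60.75

ξ₂ = 60.7 kmol/h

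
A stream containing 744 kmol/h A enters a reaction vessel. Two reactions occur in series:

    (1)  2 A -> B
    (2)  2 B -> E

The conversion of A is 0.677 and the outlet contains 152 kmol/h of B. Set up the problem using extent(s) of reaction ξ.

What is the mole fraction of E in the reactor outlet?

Conversion of A: A consumed = 2ξ₁ = 0.677 × 744 → ξ₁ = 251.8 kmol/h.
B balance: n_B = 0 + 1ξ₁ − 2ξ₂ = 152 → ξ₂ = (1·251.8 − 152)/2 = 49.92 kmol/h.
Outlet amounts (n = n₀ + Σ ν·ξ):
  A: 744 − 2(251.8) = 240.3
  B: 0 + 1(251.8) − 2(49.92) = 152
  E: 0 + 1(49.92) = 49.92
Total out = 442.2 kmol/h; y_E = 49.92 / 442.2 = 0.1129.

0.113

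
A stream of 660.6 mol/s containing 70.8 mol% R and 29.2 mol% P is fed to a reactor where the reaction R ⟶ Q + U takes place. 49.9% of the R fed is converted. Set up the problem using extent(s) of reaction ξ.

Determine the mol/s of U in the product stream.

R reacted = 0.499 × 467.7 = 233.4 mol/s; ν_R = −1, so ξ = 233.4/1 = 233.4 mol/s.
Outlet amounts (n = n₀ + ν ξ):
  R: 467.7 − 1(233.4) = 234.3
  Q: 0 + 1(233.4) = 233.4
  U: 0 + 1(233.4) = 233.4
  P: 192.9 (inert)

233 mol/s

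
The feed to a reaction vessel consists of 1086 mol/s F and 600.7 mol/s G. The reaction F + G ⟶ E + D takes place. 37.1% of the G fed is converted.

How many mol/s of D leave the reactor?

G reacted = 0.371 × 600.7 = 222.9 mol/s; ν_G = −1, so ξ = 222.9/1 = 222.9 mol/s.
Outlet amounts (n = n₀ + ν ξ):
  F: 1086 − 1(222.9) = 863.1
  G: 600.7 − 1(222.9) = 377.8
  E: 0 + 1(222.9) = 222.9
  D: 0 + 1(222.9) = 222.9

223 mol/s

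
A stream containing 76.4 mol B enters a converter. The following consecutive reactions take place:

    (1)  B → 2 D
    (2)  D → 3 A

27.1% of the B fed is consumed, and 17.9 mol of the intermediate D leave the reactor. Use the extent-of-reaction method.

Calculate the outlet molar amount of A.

Conversion of B: B consumed = 1ξ₁ = 0.271 × 76.4 → ξ₁ = 20.7 mol.
D balance: n_D = 0 + 2ξ₁ − 1ξ₂ = 17.9 → ξ₂ = (2·20.7 − 17.9)/1 = 23.51 mol.
Outlet amounts (n = n₀ + Σ ν·ξ):
  B: 76.4 − 1(20.7) = 55.7
  D: 0 + 2(20.7) − 1(23.51) = 17.9
  A: 0 + 3(23.51) = 70.53

70.5 mol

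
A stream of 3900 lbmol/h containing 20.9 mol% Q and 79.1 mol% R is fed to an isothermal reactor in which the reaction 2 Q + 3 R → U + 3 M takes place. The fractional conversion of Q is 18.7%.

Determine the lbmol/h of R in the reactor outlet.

2860 lbmol/h

Q reacted = 0.187 × 815.1 = 152.4 lbmol/h; ν_Q = −2, so ξ = 152.4/2 = 76.21 lbmol/h.
Outlet amounts (n = n₀ + ν ξ):
  Q: 815.1 − 2(76.21) = 662.7
  R: 3085 − 3(76.21) = 2856
  U: 0 + 1(76.21) = 76.21
  M: 0 + 3(76.21) = 228.6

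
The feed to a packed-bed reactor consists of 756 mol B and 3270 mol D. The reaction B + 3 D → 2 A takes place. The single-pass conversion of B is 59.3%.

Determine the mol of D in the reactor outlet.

1930 mol

B reacted = 0.593 × 756 = 448.3 mol; ν_B = −1, so ξ = 448.3/1 = 448.3 mol.
Outlet amounts (n = n₀ + ν ξ):
  B: 756 − 1(448.3) = 307.7
  D: 3270 − 3(448.3) = 1925
  A: 0 + 2(448.3) = 896.6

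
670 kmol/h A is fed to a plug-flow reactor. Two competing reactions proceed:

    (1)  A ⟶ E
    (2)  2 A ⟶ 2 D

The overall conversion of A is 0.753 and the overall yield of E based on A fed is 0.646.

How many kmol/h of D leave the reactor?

71.7 kmol/h

Yield of E: 1ξ₁ / 670 = 0.646 → ξ₁ = 432.8 kmol/h.
Conversion of A: 1ξ₁ + 2ξ₂ = 0.753 × 670 = 504.5 → ξ₂ = 35.84 kmol/h.
Outlet amounts (n = n₀ + Σ ν·ξ):
  A: 670 − 1(432.8) − 2(35.84) = 165.5
  E: 0 + 1(432.8) = 432.8
  D: 0 + 2(35.84) = 71.69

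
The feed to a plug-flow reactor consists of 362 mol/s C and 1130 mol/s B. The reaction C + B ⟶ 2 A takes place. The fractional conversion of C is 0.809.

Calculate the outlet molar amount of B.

C reacted = 0.809 × 362 = 292.9 mol/s; ν_C = −1, so ξ = 292.9/1 = 292.9 mol/s.
Outlet amounts (n = n₀ + ν ξ):
  C: 362 − 1(292.9) = 69.14
  B: 1130 − 1(292.9) = 837.1
  A: 0 + 2(292.9) = 585.7

837 mol/s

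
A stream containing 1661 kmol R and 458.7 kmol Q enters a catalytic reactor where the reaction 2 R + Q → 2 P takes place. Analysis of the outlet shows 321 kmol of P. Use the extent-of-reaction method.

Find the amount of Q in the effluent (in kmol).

298 kmol

For P: n = n₀ + 2ξ → 321 = 0 + 2ξ, giving ξ = 160.5 kmol.
Outlet amounts (n = n₀ + ν ξ):
  R: 1661 − 2(160.5) = 1340
  Q: 458.7 − 1(160.5) = 298.2
  P: 0 + 2(160.5) = 321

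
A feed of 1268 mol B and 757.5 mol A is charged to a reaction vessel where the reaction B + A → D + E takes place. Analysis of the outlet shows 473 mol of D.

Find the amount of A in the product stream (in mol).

For D: n = n₀ + 1ξ → 473 = 0 + 1ξ, giving ξ = 473 mol.
Outlet amounts (n = n₀ + ν ξ):
  B: 1268 − 1(473) = 795
  A: 757.5 − 1(473) = 284.5
  D: 0 + 1(473) = 473
  E: 0 + 1(473) = 473

284 mol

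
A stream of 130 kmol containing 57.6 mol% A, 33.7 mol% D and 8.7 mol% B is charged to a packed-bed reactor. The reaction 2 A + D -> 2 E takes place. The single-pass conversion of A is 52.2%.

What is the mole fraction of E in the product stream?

A reacted = 0.522 × 74.88 = 39.09 kmol; ν_A = −2, so ξ = 39.09/2 = 19.54 kmol.
Outlet amounts (n = n₀ + ν ξ):
  A: 74.88 − 2(19.54) = 35.79
  D: 43.81 − 1(19.54) = 24.27
  E: 0 + 2(19.54) = 39.09
  B: 11.31 (inert)
Total out = 110.5 kmol; y_E = 39.09 / 110.5 = 0.3539.

0.354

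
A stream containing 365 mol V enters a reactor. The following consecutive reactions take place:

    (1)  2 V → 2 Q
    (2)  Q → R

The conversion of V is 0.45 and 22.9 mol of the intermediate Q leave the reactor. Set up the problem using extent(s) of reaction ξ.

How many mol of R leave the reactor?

Conversion of V: V consumed = 2ξ₁ = 0.45 × 365 → ξ₁ = 82.12 mol.
Q balance: n_Q = 0 + 2ξ₁ − 1ξ₂ = 22.9 → ξ₂ = (2·82.12 − 22.9)/1 = 141.3 mol.
Outlet amounts (n = n₀ + Σ ν·ξ):
  V: 365 − 2(82.12) = 200.8
  Q: 0 + 2(82.12) − 1(141.3) = 22.9
  R: 0 + 1(141.3) = 141.3

141 mol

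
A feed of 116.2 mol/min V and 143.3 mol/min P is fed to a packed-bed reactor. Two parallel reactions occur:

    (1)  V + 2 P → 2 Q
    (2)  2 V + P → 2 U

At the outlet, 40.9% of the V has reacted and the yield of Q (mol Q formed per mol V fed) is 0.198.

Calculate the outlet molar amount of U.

36 mol/min

Yield of Q: 2ξ₁ / 116.2 = 0.198 → ξ₁ = 11.5 mol/min.
Conversion of V: 1ξ₁ + 2ξ₂ = 0.409 × 116.2 = 47.53 → ξ₂ = 18.01 mol/min.
Outlet amounts (n = n₀ + Σ ν·ξ):
  V: 116.2 − 1(11.5) − 2(18.01) = 68.67
  P: 143.3 − 2(11.5) − 1(18.01) = 102.3
  Q: 0 + 2(11.5) = 23.01
  U: 0 + 2(18.01) = 36.02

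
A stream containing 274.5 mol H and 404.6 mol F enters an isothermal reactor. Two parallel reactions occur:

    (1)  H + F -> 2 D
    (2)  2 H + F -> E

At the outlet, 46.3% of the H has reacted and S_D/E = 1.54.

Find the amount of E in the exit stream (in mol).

Conversion of H: H consumed = 0.463 × 274.5 = 127.1 mol = 1ξ₁ + 2ξ₂.
Selectivity: 2ξ₁ / (1ξ₂) = 1.54 → ξ₁ = 0.77 ξ₂.
Substitute: (1·0.77 + 2) ξ₂ = 127.1 → ξ₂ = 45.88 mol, ξ₁ = 35.33 mol.
Outlet amounts (n = n₀ + Σ ν·ξ):
  H: 274.5 − 1(35.33) − 2(45.88) = 147.4
  F: 404.6 − 1(35.33) − 1(45.88) = 323.4
  D: 0 + 2(35.33) = 70.66
  E: 0 + 1(45.88) = 45.88

45.9 mol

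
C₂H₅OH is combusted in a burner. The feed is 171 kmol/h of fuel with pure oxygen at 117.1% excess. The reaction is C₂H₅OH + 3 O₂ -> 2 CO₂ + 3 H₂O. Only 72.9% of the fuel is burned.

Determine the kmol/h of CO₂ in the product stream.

249 kmol/h

Stoichiometric O₂ = 3 × 171 = 513 kmol/h; O₂ fed = 513 × 2.171 = 1114 kmol/h.
Fuel reacted = 0.729 × 171 → ξ = 124.7 kmol/h.
Outlet (n = n₀ + ν ξ):
  C₂H₅OH: 171 − 1(124.7) = 46.34
  O₂: 1114 − 3(124.7) = 739.7
  CO₂: 0 + 2(124.7) = 249.3
  H₂O: 0 + 3(124.7) = 374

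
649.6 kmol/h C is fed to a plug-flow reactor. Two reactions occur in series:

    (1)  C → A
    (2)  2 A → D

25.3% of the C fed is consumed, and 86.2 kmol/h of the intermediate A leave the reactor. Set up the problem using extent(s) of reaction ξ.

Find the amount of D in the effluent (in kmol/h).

39.1 kmol/h

Conversion of C: C consumed = 1ξ₁ = 0.253 × 649.6 → ξ₁ = 164.3 kmol/h.
A balance: n_A = 0 + 1ξ₁ − 2ξ₂ = 86.2 → ξ₂ = (1·164.3 − 86.2)/2 = 39.07 kmol/h.
Outlet amounts (n = n₀ + Σ ν·ξ):
  C: 649.6 − 1(164.3) = 485.3
  A: 0 + 1(164.3) − 2(39.07) = 86.2
  D: 0 + 1(39.07) = 39.07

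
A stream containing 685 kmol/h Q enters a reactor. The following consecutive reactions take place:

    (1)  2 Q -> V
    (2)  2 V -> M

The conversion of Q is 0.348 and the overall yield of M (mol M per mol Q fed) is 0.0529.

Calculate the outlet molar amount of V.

46.7 kmol/h

Conversion of Q: Q consumed = 2ξ₁ = 0.348 × 685 → ξ₁ = 119.2 kmol/h.
Yield of M: 1ξ₂ / 685 = 0.0529 → ξ₂ = 36.24 kmol/h.
Outlet amounts (n = n₀ + Σ ν·ξ):
  Q: 685 − 2(119.2) = 446.6
  V: 0 + 1(119.2) − 2(36.24) = 46.72
  M: 0 + 1(36.24) = 36.24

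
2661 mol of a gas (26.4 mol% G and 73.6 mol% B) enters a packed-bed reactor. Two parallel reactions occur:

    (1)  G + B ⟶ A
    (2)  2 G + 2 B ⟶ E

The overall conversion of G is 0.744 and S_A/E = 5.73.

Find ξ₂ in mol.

ξ₂ = 67.6 mol

Conversion of G: G consumed = 0.744 × 702.5 = 522.7 mol = 1ξ₁ + 2ξ₂.
Selectivity: 1ξ₁ / (1ξ₂) = 5.73 → ξ₁ = 5.73 ξ₂.
Substitute: (1·5.73 + 2) ξ₂ = 522.7 → ξ₂ = 67.61 mol, ξ₁ = 387.4 mol.
Outlet amounts (n = n₀ + Σ ν·ξ):
  G: 702.5 − 1(387.4) − 2(67.61) = 179.8
  B: 1958 − 1(387.4) − 2(67.61) = 1436
  A: 0 + 1(387.4) = 387.4
  E: 0 + 1(67.61) = 67.61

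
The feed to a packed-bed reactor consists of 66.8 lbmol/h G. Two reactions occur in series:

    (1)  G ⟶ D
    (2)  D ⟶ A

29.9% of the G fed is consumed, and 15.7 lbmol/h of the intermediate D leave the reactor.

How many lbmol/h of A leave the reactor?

Conversion of G: G consumed = 1ξ₁ = 0.299 × 66.8 → ξ₁ = 19.97 lbmol/h.
D balance: n_D = 0 + 1ξ₁ − 1ξ₂ = 15.7 → ξ₂ = (1·19.97 − 15.7)/1 = 4.273 lbmol/h.
Outlet amounts (n = n₀ + Σ ν·ξ):
  G: 66.8 − 1(19.97) = 46.83
  D: 0 + 1(19.97) − 1(4.273) = 15.7
  A: 0 + 1(4.273) = 4.273

4.27 lbmol/h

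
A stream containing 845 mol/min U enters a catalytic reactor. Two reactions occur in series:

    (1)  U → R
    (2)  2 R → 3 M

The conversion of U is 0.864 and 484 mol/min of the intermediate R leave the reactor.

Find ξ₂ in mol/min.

ξ₂ = 123 mol/min

Conversion of U: U consumed = 1ξ₁ = 0.864 × 845 → ξ₁ = 730.1 mol/min.
R balance: n_R = 0 + 1ξ₁ − 2ξ₂ = 484 → ξ₂ = (1·730.1 − 484)/2 = 123 mol/min.
Outlet amounts (n = n₀ + Σ ν·ξ):
  U: 845 − 1(730.1) = 114.9
  R: 0 + 1(730.1) − 2(123) = 484
  M: 0 + 3(123) = 369.1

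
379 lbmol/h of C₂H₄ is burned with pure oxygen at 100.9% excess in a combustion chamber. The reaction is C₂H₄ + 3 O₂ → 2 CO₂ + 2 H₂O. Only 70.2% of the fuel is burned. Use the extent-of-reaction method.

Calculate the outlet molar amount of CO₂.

Stoichiometric O₂ = 3 × 379 = 1137 lbmol/h; O₂ fed = 1137 × 2.009 = 2284 lbmol/h.
Fuel reacted = 0.702 × 379 → ξ = 266.1 lbmol/h.
Outlet (n = n₀ + ν ξ):
  C₂H₄: 379 − 1(266.1) = 112.9
  O₂: 2284 − 3(266.1) = 1486
  CO₂: 0 + 2(266.1) = 532.1
  H₂O: 0 + 2(266.1) = 532.1

532 lbmol/h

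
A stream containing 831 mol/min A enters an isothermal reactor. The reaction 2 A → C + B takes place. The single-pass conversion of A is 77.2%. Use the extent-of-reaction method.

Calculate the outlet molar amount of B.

321 mol/min

A reacted = 0.772 × 831 = 641.5 mol/min; ν_A = −2, so ξ = 641.5/2 = 320.8 mol/min.
Outlet amounts (n = n₀ + ν ξ):
  A: 831 − 2(320.8) = 189.5
  C: 0 + 1(320.8) = 320.8
  B: 0 + 1(320.8) = 320.8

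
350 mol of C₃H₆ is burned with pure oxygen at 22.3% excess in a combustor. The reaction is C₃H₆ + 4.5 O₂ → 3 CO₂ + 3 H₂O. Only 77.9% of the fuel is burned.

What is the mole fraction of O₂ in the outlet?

Stoichiometric O₂ = 4.5 × 350 = 1575 mol; O₂ fed = 1575 × 1.223 = 1926 mol.
Fuel reacted = 0.779 × 350 → ξ = 272.7 mol.
Outlet (n = n₀ + ν ξ):
  C₃H₆: 350 − 1(272.7) = 77.35
  O₂: 1926 − 4.5(272.7) = 699.3
  CO₂: 0 + 3(272.7) = 818
  H₂O: 0 + 3(272.7) = 818
Total out = 2413 mol; y_O₂ = 699.3 / 2413 = 0.2899.

0.29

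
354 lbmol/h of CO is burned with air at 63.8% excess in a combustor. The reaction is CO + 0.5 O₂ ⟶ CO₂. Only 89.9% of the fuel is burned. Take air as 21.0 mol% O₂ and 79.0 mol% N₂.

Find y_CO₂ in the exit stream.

0.202

Stoichiometric O₂ = 0.5 × 354 = 177 lbmol/h; O₂ fed = 177 × 1.638 = 289.9 lbmol/h.
N₂ fed = 289.9 × 79/21 = 1091 lbmol/h.
Fuel reacted = 0.899 × 354 → ξ = 318.2 lbmol/h.
Outlet (n = n₀ + ν ξ):
  CO: 354 − 1(318.2) = 35.75
  O₂: 289.9 − 0.5(318.2) = 130.8
  N₂: 1091 (inert)
  CO₂: 0 + 1(318.2) = 318.2
Total out = 1575 lbmol/h; y_CO₂ = 318.2 / 1575 = 0.202.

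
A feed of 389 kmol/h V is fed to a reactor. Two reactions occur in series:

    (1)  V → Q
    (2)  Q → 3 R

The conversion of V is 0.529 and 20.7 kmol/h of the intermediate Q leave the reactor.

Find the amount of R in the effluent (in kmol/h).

Conversion of V: V consumed = 1ξ₁ = 0.529 × 389 → ξ₁ = 205.8 kmol/h.
Q balance: n_Q = 0 + 1ξ₁ − 1ξ₂ = 20.7 → ξ₂ = (1·205.8 − 20.7)/1 = 185.1 kmol/h.
Outlet amounts (n = n₀ + Σ ν·ξ):
  V: 389 − 1(205.8) = 183.2
  Q: 0 + 1(205.8) − 1(185.1) = 20.7
  R: 0 + 3(185.1) = 555.2

555 kmol/h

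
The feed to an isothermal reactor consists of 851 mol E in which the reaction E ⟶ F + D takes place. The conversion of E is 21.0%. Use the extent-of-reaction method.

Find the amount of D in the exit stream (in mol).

179 mol

E reacted = 0.21 × 851 = 178.7 mol; ν_E = −1, so ξ = 178.7/1 = 178.7 mol.
Outlet amounts (n = n₀ + ν ξ):
  E: 851 − 1(178.7) = 672.3
  F: 0 + 1(178.7) = 178.7
  D: 0 + 1(178.7) = 178.7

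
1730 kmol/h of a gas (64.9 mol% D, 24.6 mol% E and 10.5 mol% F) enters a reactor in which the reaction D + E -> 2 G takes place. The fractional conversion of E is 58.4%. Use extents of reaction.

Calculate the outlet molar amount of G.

E reacted = 0.584 × 425.6 = 248.5 kmol/h; ν_E = −1, so ξ = 248.5/1 = 248.5 kmol/h.
Outlet amounts (n = n₀ + ν ξ):
  D: 1123 − 1(248.5) = 874.2
  E: 425.6 − 1(248.5) = 177
  G: 0 + 2(248.5) = 497.1
  F: 181.7 (inert)

497 kmol/h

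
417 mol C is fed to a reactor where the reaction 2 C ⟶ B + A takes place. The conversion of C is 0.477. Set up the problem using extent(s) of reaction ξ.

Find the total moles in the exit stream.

417 mol

C reacted = 0.477 × 417 = 198.9 mol; ν_C = −2, so ξ = 198.9/2 = 99.45 mol.
Outlet amounts (n = n₀ + ν ξ):
  C: 417 − 2(99.45) = 218.1
  B: 0 + 1(99.45) = 99.45
  A: 0 + 1(99.45) = 99.45
Total out = 218.1 + 99.45 + 99.45 = 417 mol.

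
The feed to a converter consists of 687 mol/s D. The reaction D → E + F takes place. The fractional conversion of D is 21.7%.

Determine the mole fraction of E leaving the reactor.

D reacted = 0.217 × 687 = 149.1 mol/s; ν_D = −1, so ξ = 149.1/1 = 149.1 mol/s.
Outlet amounts (n = n₀ + ν ξ):
  D: 687 − 1(149.1) = 537.9
  E: 0 + 1(149.1) = 149.1
  F: 0 + 1(149.1) = 149.1
Total out = 836.1 mol/s; y_E = 149.1 / 836.1 = 0.1783.

0.178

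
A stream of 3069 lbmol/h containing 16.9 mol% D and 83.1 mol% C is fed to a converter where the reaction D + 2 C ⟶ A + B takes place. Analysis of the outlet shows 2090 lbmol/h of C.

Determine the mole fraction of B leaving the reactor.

For C: n = n₀ − 2ξ → 2090 = 2550 − 2ξ, giving ξ = 230.2 lbmol/h.
Outlet amounts (n = n₀ + ν ξ):
  D: 518.7 − 1(230.2) = 288.5
  C: 2550 − 2(230.2) = 2090
  A: 0 + 1(230.2) = 230.2
  B: 0 + 1(230.2) = 230.2
Total out = 2839 lbmol/h; y_B = 230.2 / 2839 = 0.08108.

0.0811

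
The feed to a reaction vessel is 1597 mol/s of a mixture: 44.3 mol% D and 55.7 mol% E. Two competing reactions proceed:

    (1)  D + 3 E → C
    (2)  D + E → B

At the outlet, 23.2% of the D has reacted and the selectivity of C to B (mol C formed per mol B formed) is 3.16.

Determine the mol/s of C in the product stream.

Conversion of D: D consumed = 0.232 × 707.5 = 164.1 mol/s = 1ξ₁ + 1ξ₂.
Selectivity: 1ξ₁ / (1ξ₂) = 3.16 → ξ₁ = 3.16 ξ₂.
Substitute: (1·3.16 + 1) ξ₂ = 164.1 → ξ₂ = 39.46 mol/s, ξ₁ = 124.7 mol/s.
Outlet amounts (n = n₀ + Σ ν·ξ):
  D: 707.5 − 1(124.7) − 1(39.46) = 543.3
  E: 889.5 − 3(124.7) − 1(39.46) = 476
  C: 0 + 1(124.7) = 124.7
  B: 0 + 1(39.46) = 39.46

125 mol/s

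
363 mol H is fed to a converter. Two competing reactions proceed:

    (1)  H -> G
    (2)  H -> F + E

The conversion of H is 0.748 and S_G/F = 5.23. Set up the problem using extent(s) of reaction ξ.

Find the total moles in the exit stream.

Conversion of H: H consumed = 0.748 × 363 = 271.5 mol = 1ξ₁ + 1ξ₂.
Selectivity: 1ξ₁ / (1ξ₂) = 5.23 → ξ₁ = 5.23 ξ₂.
Substitute: (1·5.23 + 1) ξ₂ = 271.5 → ξ₂ = 43.58 mol, ξ₁ = 227.9 mol.
Outlet amounts (n = n₀ + Σ ν·ξ):
  H: 363 − 1(227.9) − 1(43.58) = 91.48
  G: 0 + 1(227.9) = 227.9
  F: 0 + 1(43.58) = 43.58
  E: 0 + 1(43.58) = 43.58
Total out = 91.48 + 227.9 + 43.58 + 43.58 = 406.6 mol.

407 mol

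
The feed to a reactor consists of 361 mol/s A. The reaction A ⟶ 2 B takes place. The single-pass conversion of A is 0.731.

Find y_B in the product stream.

0.845

A reacted = 0.731 × 361 = 263.9 mol/s; ν_A = −1, so ξ = 263.9/1 = 263.9 mol/s.
Outlet amounts (n = n₀ + ν ξ):
  A: 361 − 1(263.9) = 97.11
  B: 0 + 2(263.9) = 527.8
Total out = 624.9 mol/s; y_B = 527.8 / 624.9 = 0.8446.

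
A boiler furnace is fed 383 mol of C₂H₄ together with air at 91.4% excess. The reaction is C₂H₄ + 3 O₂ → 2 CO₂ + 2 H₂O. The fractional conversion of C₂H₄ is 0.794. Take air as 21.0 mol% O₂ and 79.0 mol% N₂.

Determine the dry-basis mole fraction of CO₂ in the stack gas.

0.0594

Stoichiometric O₂ = 3 × 383 = 1149 mol; O₂ fed = 1149 × 1.914 = 2199 mol.
N₂ fed = 2199 × 79/21 = 8273 mol.
Fuel reacted = 0.794 × 383 → ξ = 304.1 mol.
Outlet (n = n₀ + ν ξ):
  C₂H₄: 383 − 1(304.1) = 78.9
  O₂: 2199 − 3(304.1) = 1287
  N₂: 8273 (inert)
  CO₂: 0 + 2(304.1) = 608.2
  H₂O: 0 + 2(304.1) = 608.2
Dry total = 10250 mol; y_CO₂ (dry) = 608.2 / 10250 = 0.05935.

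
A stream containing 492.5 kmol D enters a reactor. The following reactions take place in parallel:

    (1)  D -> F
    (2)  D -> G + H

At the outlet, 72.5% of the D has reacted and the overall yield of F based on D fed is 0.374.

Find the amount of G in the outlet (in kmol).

Yield of F: 1ξ₁ / 492.5 = 0.374 → ξ₁ = 184.2 kmol.
Conversion of D: 1ξ₁ + 1ξ₂ = 0.725 × 492.5 = 357.1 → ξ₂ = 172.9 kmol.
Outlet amounts (n = n₀ + Σ ν·ξ):
  D: 492.5 − 1(184.2) − 1(172.9) = 135.4
  F: 0 + 1(184.2) = 184.2
  G: 0 + 1(172.9) = 172.9
  H: 0 + 1(172.9) = 172.9

173 kmol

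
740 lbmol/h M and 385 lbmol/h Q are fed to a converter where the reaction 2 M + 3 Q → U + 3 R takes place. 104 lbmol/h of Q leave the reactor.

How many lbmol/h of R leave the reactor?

281 lbmol/h

For Q: n = n₀ − 3ξ → 104 = 385 − 3ξ, giving ξ = 93.67 lbmol/h.
Outlet amounts (n = n₀ + ν ξ):
  M: 740 − 2(93.67) = 552.7
  Q: 385 − 3(93.67) = 104
  U: 0 + 1(93.67) = 93.67
  R: 0 + 3(93.67) = 281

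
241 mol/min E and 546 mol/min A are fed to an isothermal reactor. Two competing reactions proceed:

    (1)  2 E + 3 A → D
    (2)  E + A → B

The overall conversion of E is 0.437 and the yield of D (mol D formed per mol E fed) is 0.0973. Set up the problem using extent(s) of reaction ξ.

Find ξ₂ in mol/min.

ξ₂ = 58.4 mol/min

Yield of D: 1ξ₁ / 241 = 0.0973 → ξ₁ = 23.45 mol/min.
Conversion of E: 2ξ₁ + 1ξ₂ = 0.437 × 241 = 105.3 → ξ₂ = 58.42 mol/min.
Outlet amounts (n = n₀ + Σ ν·ξ):
  E: 241 − 2(23.45) − 1(58.42) = 135.7
  A: 546 − 3(23.45) − 1(58.42) = 417.2
  D: 0 + 1(23.45) = 23.45
  B: 0 + 1(58.42) = 58.42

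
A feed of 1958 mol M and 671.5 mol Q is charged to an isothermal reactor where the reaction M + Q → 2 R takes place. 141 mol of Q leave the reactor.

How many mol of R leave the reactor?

1060 mol

For Q: n = n₀ − 1ξ → 141 = 671.5 − 1ξ, giving ξ = 530.5 mol.
Outlet amounts (n = n₀ + ν ξ):
  M: 1958 − 1(530.5) = 1428
  Q: 671.5 − 1(530.5) = 141
  R: 0 + 2(530.5) = 1061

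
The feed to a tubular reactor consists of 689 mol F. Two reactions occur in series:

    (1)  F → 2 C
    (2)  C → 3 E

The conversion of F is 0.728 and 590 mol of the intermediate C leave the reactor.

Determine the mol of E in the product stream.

1240 mol

Conversion of F: F consumed = 1ξ₁ = 0.728 × 689 → ξ₁ = 501.6 mol.
C balance: n_C = 0 + 2ξ₁ − 1ξ₂ = 590 → ξ₂ = (2·501.6 − 590)/1 = 413.2 mol.
Outlet amounts (n = n₀ + Σ ν·ξ):
  F: 689 − 1(501.6) = 187.4
  C: 0 + 2(501.6) − 1(413.2) = 590
  E: 0 + 3(413.2) = 1240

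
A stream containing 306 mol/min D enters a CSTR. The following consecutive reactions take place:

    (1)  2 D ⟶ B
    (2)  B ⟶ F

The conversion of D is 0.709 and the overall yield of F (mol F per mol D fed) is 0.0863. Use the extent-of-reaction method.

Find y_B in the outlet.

Conversion of D: D consumed = 2ξ₁ = 0.709 × 306 → ξ₁ = 108.5 mol/min.
Yield of F: 1ξ₂ / 306 = 0.0863 → ξ₂ = 26.41 mol/min.
Outlet amounts (n = n₀ + Σ ν·ξ):
  D: 306 − 2(108.5) = 89.05
  B: 0 + 1(108.5) − 1(26.41) = 82.07
  F: 0 + 1(26.41) = 26.41
Total out = 197.5 mol/min; y_B = 82.07 / 197.5 = 0.4155.

0.415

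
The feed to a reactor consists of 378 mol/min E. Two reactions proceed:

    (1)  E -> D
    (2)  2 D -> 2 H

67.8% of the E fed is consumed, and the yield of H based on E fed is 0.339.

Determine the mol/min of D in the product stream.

Conversion of E: E consumed = 1ξ₁ = 0.678 × 378 → ξ₁ = 256.3 mol/min.
Yield of H: 2ξ₂ / 378 = 0.339 → ξ₂ = 64.07 mol/min.
Outlet amounts (n = n₀ + Σ ν·ξ):
  E: 378 − 1(256.3) = 121.7
  D: 0 + 1(256.3) − 2(64.07) = 128.1
  H: 0 + 2(64.07) = 128.1

128 mol/min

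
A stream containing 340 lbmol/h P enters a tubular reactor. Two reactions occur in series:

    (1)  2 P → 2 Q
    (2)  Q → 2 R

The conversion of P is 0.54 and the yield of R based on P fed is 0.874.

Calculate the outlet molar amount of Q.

Conversion of P: P consumed = 2ξ₁ = 0.54 × 340 → ξ₁ = 91.8 lbmol/h.
Yield of R: 2ξ₂ / 340 = 0.874 → ξ₂ = 148.6 lbmol/h.
Outlet amounts (n = n₀ + Σ ν·ξ):
  P: 340 − 2(91.8) = 156.4
  Q: 0 + 2(91.8) − 1(148.6) = 35.02
  R: 0 + 2(148.6) = 297.2

35 lbmol/h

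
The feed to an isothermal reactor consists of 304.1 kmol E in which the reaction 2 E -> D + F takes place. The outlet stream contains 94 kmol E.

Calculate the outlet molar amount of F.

105 kmol

For E: n = n₀ − 2ξ → 94 = 304.1 − 2ξ, giving ξ = 105.1 kmol.
Outlet amounts (n = n₀ + ν ξ):
  E: 304.1 − 2(105.1) = 94
  D: 0 + 1(105.1) = 105.1
  F: 0 + 1(105.1) = 105.1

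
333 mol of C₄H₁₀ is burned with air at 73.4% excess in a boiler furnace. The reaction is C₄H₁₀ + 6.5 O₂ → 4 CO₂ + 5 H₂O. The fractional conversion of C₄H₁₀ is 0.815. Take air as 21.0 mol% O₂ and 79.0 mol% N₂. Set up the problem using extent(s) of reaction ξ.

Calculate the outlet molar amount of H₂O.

Stoichiometric O₂ = 6.5 × 333 = 2164 mol; O₂ fed = 2164 × 1.734 = 3753 mol.
N₂ fed = 3753 × 79/21 = 14120 mol.
Fuel reacted = 0.815 × 333 → ξ = 271.4 mol.
Outlet (n = n₀ + ν ξ):
  C₄H₁₀: 333 − 1(271.4) = 61.61
  O₂: 3753 − 6.5(271.4) = 1989
  N₂: 14120 (inert)
  CO₂: 0 + 4(271.4) = 1086
  H₂O: 0 + 5(271.4) = 1357

1360 mol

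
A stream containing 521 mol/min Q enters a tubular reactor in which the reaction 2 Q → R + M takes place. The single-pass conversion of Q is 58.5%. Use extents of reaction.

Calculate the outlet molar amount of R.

Q reacted = 0.585 × 521 = 304.8 mol/min; ν_Q = −2, so ξ = 304.8/2 = 152.4 mol/min.
Outlet amounts (n = n₀ + ν ξ):
  Q: 521 − 2(152.4) = 216.2
  R: 0 + 1(152.4) = 152.4
  M: 0 + 1(152.4) = 152.4

152 mol/min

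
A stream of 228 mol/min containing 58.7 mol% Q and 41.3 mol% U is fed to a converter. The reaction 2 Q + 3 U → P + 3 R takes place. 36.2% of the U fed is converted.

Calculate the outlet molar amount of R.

34.1 mol/min

U reacted = 0.362 × 94.16 = 34.09 mol/min; ν_U = −3, so ξ = 34.09/3 = 11.36 mol/min.
Outlet amounts (n = n₀ + ν ξ):
  Q: 133.8 − 2(11.36) = 111.1
  U: 94.16 − 3(11.36) = 60.08
  P: 0 + 1(11.36) = 11.36
  R: 0 + 3(11.36) = 34.09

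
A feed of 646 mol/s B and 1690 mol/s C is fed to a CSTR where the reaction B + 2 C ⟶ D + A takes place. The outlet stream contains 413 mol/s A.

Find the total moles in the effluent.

For A: n = n₀ + 1ξ → 413 = 0 + 1ξ, giving ξ = 413 mol/s.
Outlet amounts (n = n₀ + ν ξ):
  B: 646 − 1(413) = 233
  C: 1690 − 2(413) = 864
  D: 0 + 1(413) = 413
  A: 0 + 1(413) = 413
Total out = 233 + 864 + 413 + 413 = 1923 mol/s.

1920 mol/s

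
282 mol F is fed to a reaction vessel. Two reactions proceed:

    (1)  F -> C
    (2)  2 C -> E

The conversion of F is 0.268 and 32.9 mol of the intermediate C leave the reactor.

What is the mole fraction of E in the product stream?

0.0819

Conversion of F: F consumed = 1ξ₁ = 0.268 × 282 → ξ₁ = 75.58 mol.
C balance: n_C = 0 + 1ξ₁ − 2ξ₂ = 32.9 → ξ₂ = (1·75.58 − 32.9)/2 = 21.34 mol.
Outlet amounts (n = n₀ + Σ ν·ξ):
  F: 282 − 1(75.58) = 206.4
  C: 0 + 1(75.58) − 2(21.34) = 32.9
  E: 0 + 1(21.34) = 21.34
Total out = 260.7 mol; y_E = 21.34 / 260.7 = 0.08186.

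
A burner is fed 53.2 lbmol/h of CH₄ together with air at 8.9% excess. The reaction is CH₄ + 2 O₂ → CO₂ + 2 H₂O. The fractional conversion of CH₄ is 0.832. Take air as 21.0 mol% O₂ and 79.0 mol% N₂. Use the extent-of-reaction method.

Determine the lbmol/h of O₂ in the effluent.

27.3 lbmol/h

Stoichiometric O₂ = 2 × 53.2 = 106.4 lbmol/h; O₂ fed = 106.4 × 1.089 = 115.9 lbmol/h.
N₂ fed = 115.9 × 79/21 = 435.9 lbmol/h.
Fuel reacted = 0.832 × 53.2 → ξ = 44.26 lbmol/h.
Outlet (n = n₀ + ν ξ):
  CH₄: 53.2 − 1(44.26) = 8.938
  O₂: 115.9 − 2(44.26) = 27.34
  N₂: 435.9 (inert)
  CO₂: 0 + 1(44.26) = 44.26
  H₂O: 0 + 2(44.26) = 88.52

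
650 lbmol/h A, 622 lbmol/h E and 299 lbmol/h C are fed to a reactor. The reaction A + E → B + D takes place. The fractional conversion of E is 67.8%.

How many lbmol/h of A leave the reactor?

E reacted = 0.678 × 622 = 421.7 lbmol/h; ν_E = −1, so ξ = 421.7/1 = 421.7 lbmol/h.
Outlet amounts (n = n₀ + ν ξ):
  A: 650 − 1(421.7) = 228.3
  E: 622 − 1(421.7) = 200.3
  B: 0 + 1(421.7) = 421.7
  D: 0 + 1(421.7) = 421.7
  C: 299 (inert)

228 lbmol/h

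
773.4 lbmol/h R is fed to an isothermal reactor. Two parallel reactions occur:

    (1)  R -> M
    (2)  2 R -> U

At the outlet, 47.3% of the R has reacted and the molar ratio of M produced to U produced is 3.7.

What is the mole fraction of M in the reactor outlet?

0.335

Conversion of R: R consumed = 0.473 × 773.4 = 365.8 lbmol/h = 1ξ₁ + 2ξ₂.
Selectivity: 1ξ₁ / (1ξ₂) = 3.7 → ξ₁ = 3.7 ξ₂.
Substitute: (1·3.7 + 2) ξ₂ = 365.8 → ξ₂ = 64.18 lbmol/h, ξ₁ = 237.5 lbmol/h.
Outlet amounts (n = n₀ + Σ ν·ξ):
  R: 773.4 − 1(237.5) − 2(64.18) = 407.6
  M: 0 + 1(237.5) = 237.5
  U: 0 + 1(64.18) = 64.18
Total out = 709.2 lbmol/h; y_M = 237.5 / 709.2 = 0.3348.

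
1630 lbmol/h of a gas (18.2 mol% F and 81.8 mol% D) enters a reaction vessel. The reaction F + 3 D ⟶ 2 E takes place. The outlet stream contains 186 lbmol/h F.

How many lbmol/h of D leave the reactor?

For F: n = n₀ − 1ξ → 186 = 296.7 − 1ξ, giving ξ = 110.7 lbmol/h.
Outlet amounts (n = n₀ + ν ξ):
  F: 296.7 − 1(110.7) = 186
  D: 1333 − 3(110.7) = 1001
  E: 0 + 2(110.7) = 221.3

1000 lbmol/h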